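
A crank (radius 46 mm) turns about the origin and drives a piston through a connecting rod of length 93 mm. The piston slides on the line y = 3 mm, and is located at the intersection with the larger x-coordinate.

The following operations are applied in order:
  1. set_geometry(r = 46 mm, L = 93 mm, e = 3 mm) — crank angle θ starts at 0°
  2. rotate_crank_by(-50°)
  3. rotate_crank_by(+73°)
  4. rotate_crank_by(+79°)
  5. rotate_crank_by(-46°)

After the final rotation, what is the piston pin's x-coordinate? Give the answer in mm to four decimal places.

set_geometry: r = 46 mm, L = 93 mm, e = 3 mm; θ ← 0°
rotate_crank_by(-50°): θ ← 0° -50° = -50°
rotate_crank_by(+73°): θ ← -50° +73° = 23°
rotate_crank_by(+79°): θ ← 23° +79° = 102°
rotate_crank_by(-46°): θ ← 102° -46° = 56°
crank pin P = (r cos θ, r sin θ) = (25.722874, 38.135728)
h = r sin θ − e = 38.135728 − 3 = 35.135728
x = r cos θ + √(L² − h²) = 25.722874 + √(8649.0 − 1234.5194) = 25.722874 + 86.107378 = 111.830252

111.8303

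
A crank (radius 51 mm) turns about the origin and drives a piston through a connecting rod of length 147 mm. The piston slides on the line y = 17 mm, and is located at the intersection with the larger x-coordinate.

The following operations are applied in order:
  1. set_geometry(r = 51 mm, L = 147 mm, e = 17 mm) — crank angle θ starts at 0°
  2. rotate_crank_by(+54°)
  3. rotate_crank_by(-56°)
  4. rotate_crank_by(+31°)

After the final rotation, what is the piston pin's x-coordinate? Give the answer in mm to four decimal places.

191.4025

set_geometry: r = 51 mm, L = 147 mm, e = 17 mm; θ ← 0°
rotate_crank_by(+54°): θ ← 0° +54° = 54°
rotate_crank_by(-56°): θ ← 54° -56° = -2°
rotate_crank_by(+31°): θ ← -2° +31° = 29°
crank pin P = (r cos θ, r sin θ) = (44.605605, 24.725291)
h = r sin θ − e = 24.725291 − 17 = 7.725291
x = r cos θ + √(L² − h²) = 44.605605 + √(21609.0 − 59.6801) = 44.605605 + 146.796866 = 191.402471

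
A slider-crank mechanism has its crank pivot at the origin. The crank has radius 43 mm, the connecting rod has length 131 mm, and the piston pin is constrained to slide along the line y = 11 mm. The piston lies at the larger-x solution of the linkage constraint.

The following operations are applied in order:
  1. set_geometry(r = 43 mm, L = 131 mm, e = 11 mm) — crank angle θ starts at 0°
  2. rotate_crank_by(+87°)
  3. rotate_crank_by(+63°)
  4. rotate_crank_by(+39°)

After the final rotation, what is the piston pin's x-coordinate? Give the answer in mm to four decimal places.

set_geometry: r = 43 mm, L = 131 mm, e = 11 mm; θ ← 0°
rotate_crank_by(+87°): θ ← 0° +87° = 87°
rotate_crank_by(+63°): θ ← 87° +63° = 150°
rotate_crank_by(+39°): θ ← 150° +39° = 189°
crank pin P = (r cos θ, r sin θ) = (-42.470599, -6.726682)
h = r sin θ − e = -6.726682 − 11 = -17.726682
x = r cos θ + √(L² − h²) = -42.470599 + √(17161.0 − 314.2353) = -42.470599 + 129.795088 = 87.324489

87.3245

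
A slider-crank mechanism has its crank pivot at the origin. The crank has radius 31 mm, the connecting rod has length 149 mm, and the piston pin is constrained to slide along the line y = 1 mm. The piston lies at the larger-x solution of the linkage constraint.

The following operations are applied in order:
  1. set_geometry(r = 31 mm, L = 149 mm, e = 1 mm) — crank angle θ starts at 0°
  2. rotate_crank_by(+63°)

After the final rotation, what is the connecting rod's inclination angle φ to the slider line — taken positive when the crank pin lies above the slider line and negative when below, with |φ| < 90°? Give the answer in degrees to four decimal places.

10.2921

set_geometry: r = 31 mm, L = 149 mm, e = 1 mm; θ ← 0°
rotate_crank_by(+63°): θ ← 0° +63° = 63°
crank pin P = (r cos θ, r sin θ) = (14.073705, 27.621202)
h = r sin θ − e = 27.621202 − 1 = 26.621202
sin φ = h / L = 26.621202 / 149 = 0.17866579
φ = arcsin(0.17866579) = 10.292055°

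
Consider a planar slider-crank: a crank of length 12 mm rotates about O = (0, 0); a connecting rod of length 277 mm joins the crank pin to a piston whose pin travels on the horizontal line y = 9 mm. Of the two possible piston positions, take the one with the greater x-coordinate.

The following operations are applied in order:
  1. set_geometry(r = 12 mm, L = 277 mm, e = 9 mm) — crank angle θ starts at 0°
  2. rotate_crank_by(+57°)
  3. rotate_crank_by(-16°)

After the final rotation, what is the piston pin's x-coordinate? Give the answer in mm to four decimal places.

set_geometry: r = 12 mm, L = 277 mm, e = 9 mm; θ ← 0°
rotate_crank_by(+57°): θ ← 0° +57° = 57°
rotate_crank_by(-16°): θ ← 57° -16° = 41°
crank pin P = (r cos θ, r sin θ) = (9.056515, 7.872708)
h = r sin θ − e = 7.872708 − 9 = -1.127292
x = r cos θ + √(L² − h²) = 9.056515 + √(76729.0 − 1.2708) = 9.056515 + 276.997706 = 286.054221

286.0542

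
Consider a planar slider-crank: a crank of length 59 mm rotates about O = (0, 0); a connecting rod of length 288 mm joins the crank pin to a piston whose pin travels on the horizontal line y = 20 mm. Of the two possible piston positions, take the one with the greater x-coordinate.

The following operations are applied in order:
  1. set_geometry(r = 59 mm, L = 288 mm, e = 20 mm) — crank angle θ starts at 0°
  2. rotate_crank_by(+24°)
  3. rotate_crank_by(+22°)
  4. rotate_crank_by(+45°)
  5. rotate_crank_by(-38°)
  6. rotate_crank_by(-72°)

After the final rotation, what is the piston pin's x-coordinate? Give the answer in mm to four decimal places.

341.1042

set_geometry: r = 59 mm, L = 288 mm, e = 20 mm; θ ← 0°
rotate_crank_by(+24°): θ ← 0° +24° = 24°
rotate_crank_by(+22°): θ ← 24° +22° = 46°
rotate_crank_by(+45°): θ ← 46° +45° = 91°
rotate_crank_by(-38°): θ ← 91° -38° = 53°
rotate_crank_by(-72°): θ ← 53° -72° = -19°
crank pin P = (r cos θ, r sin θ) = (55.785596, -19.208521)
h = r sin θ − e = -19.208521 − 20 = -39.208521
x = r cos θ + √(L² − h²) = 55.785596 + √(82944.0 − 1537.3081) = 55.785596 + 285.318580 = 341.104176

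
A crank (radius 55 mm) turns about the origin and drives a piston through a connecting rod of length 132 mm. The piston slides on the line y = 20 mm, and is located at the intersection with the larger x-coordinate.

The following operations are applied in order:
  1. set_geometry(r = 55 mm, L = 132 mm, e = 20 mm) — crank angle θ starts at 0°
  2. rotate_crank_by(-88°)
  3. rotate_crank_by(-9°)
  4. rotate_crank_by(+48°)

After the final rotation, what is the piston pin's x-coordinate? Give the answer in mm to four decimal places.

set_geometry: r = 55 mm, L = 132 mm, e = 20 mm; θ ← 0°
rotate_crank_by(-88°): θ ← 0° -88° = -88°
rotate_crank_by(-9°): θ ← -88° -9° = -97°
rotate_crank_by(+48°): θ ← -97° +48° = -49°
crank pin P = (r cos θ, r sin θ) = (36.083247, -41.509027)
h = r sin θ − e = -41.509027 − 20 = -61.509027
x = r cos θ + √(L² − h²) = 36.083247 + √(17424.0 − 3783.3604) = 36.083247 + 116.793149 = 152.876395

152.8764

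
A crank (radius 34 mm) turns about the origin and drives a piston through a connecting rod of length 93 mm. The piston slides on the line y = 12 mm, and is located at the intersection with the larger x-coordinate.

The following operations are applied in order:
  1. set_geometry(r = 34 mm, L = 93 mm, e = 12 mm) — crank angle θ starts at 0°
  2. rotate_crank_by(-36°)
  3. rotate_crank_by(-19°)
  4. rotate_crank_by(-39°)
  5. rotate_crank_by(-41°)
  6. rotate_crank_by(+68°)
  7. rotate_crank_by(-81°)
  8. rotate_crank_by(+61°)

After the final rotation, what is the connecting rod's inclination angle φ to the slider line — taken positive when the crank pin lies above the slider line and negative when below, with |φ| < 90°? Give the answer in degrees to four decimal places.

-29.6119

set_geometry: r = 34 mm, L = 93 mm, e = 12 mm; θ ← 0°
rotate_crank_by(-36°): θ ← 0° -36° = -36°
rotate_crank_by(-19°): θ ← -36° -19° = -55°
rotate_crank_by(-39°): θ ← -55° -39° = -94°
rotate_crank_by(-41°): θ ← -94° -41° = -135°
rotate_crank_by(+68°): θ ← -135° +68° = -67°
rotate_crank_by(-81°): θ ← -67° -81° = -148°
rotate_crank_by(+61°): θ ← -148° +61° = -87°
crank pin P = (r cos θ, r sin θ) = (1.779423, -33.953404)
h = r sin θ − e = -33.953404 − 12 = -45.953404
sin φ = h / L = -45.953404 / 93 = -0.49412263
φ = arcsin(-0.49412263) = -29.611912°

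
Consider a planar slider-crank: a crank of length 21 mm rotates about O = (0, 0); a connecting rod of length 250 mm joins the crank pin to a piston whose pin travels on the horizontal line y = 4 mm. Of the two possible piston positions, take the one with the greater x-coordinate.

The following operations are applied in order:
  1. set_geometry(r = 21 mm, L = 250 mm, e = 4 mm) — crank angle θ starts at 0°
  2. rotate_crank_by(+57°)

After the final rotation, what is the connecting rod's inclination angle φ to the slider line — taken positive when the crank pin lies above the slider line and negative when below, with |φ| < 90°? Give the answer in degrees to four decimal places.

set_geometry: r = 21 mm, L = 250 mm, e = 4 mm; θ ← 0°
rotate_crank_by(+57°): θ ← 0° +57° = 57°
crank pin P = (r cos θ, r sin θ) = (11.437420, 17.612082)
h = r sin θ − e = 17.612082 − 4 = 13.612082
sin φ = h / L = 13.612082 / 250 = 0.05444833
φ = arcsin(0.05444833) = 3.121203°

3.1212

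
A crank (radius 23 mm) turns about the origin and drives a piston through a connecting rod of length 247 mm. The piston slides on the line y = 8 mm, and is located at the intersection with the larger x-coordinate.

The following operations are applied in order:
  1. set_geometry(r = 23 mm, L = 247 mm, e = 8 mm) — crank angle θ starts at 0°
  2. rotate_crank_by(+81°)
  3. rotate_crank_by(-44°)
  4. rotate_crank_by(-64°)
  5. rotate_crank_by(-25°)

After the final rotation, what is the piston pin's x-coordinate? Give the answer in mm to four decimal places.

set_geometry: r = 23 mm, L = 247 mm, e = 8 mm; θ ← 0°
rotate_crank_by(+81°): θ ← 0° +81° = 81°
rotate_crank_by(-44°): θ ← 81° -44° = 37°
rotate_crank_by(-64°): θ ← 37° -64° = -27°
rotate_crank_by(-25°): θ ← -27° -25° = -52°
crank pin P = (r cos θ, r sin θ) = (14.160214, -18.124247)
h = r sin θ − e = -18.124247 − 8 = -26.124247
x = r cos θ + √(L² − h²) = 14.160214 + √(61009.0 − 682.4763) = 14.160214 + 245.614584 = 259.774798

259.7748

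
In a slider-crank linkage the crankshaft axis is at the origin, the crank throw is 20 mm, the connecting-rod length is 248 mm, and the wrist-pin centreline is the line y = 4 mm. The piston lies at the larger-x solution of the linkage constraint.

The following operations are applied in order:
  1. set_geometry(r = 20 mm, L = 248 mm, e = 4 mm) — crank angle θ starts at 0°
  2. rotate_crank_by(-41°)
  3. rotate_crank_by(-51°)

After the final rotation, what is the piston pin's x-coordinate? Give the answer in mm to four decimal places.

246.1392

set_geometry: r = 20 mm, L = 248 mm, e = 4 mm; θ ← 0°
rotate_crank_by(-41°): θ ← 0° -41° = -41°
rotate_crank_by(-51°): θ ← -41° -51° = -92°
crank pin P = (r cos θ, r sin θ) = (-0.697990, -19.987817)
h = r sin θ − e = -19.987817 − 4 = -23.987817
x = r cos θ + √(L² − h²) = -0.697990 + √(61504.0 − 575.4153) = -0.697990 + 246.837162 = 246.139172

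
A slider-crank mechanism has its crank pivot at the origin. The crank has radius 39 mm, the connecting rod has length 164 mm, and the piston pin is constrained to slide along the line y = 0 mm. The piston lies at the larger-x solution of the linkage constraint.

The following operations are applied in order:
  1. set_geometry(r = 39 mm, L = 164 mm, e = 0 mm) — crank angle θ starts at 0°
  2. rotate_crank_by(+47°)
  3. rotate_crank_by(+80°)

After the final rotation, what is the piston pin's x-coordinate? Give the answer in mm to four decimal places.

set_geometry: r = 39 mm, L = 164 mm, e = 0 mm; θ ← 0°
rotate_crank_by(+47°): θ ← 0° +47° = 47°
rotate_crank_by(+80°): θ ← 47° +80° = 127°
crank pin P = (r cos θ, r sin θ) = (-23.470786, 31.146785)
h = r sin θ − e = 31.146785 − 0 = 31.146785
x = r cos θ + √(L² − h²) = -23.470786 + √(26896.0 − 970.1222) = -23.470786 + 161.015148 = 137.544362

137.5444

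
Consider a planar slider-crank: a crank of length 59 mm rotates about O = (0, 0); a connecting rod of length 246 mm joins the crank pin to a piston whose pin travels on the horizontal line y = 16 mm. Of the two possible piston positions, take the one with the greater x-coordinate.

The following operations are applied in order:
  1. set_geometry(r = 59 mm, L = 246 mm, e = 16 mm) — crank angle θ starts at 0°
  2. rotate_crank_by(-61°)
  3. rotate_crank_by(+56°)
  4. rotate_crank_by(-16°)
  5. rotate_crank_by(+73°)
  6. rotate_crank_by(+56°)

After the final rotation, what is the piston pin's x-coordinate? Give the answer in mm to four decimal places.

set_geometry: r = 59 mm, L = 246 mm, e = 16 mm; θ ← 0°
rotate_crank_by(-61°): θ ← 0° -61° = -61°
rotate_crank_by(+56°): θ ← -61° +56° = -5°
rotate_crank_by(-16°): θ ← -5° -16° = -21°
rotate_crank_by(+73°): θ ← -21° +73° = 52°
rotate_crank_by(+56°): θ ← 52° +56° = 108°
crank pin P = (r cos θ, r sin θ) = (-18.232003, 56.112334)
h = r sin θ − e = 56.112334 − 16 = 40.112334
x = r cos θ + √(L² − h²) = -18.232003 + √(60516.0 − 1608.9994) = -18.232003 + 242.707644 = 224.475642

224.4756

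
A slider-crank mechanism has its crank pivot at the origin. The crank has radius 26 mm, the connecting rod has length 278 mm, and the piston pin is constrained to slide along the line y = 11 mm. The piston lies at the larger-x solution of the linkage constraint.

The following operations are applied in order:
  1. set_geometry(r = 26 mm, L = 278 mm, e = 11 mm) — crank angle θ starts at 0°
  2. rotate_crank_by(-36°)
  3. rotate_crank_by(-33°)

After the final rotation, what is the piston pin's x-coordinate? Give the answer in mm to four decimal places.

set_geometry: r = 26 mm, L = 278 mm, e = 11 mm; θ ← 0°
rotate_crank_by(-36°): θ ← 0° -36° = -36°
rotate_crank_by(-33°): θ ← -36° -33° = -69°
crank pin P = (r cos θ, r sin θ) = (9.317567, -24.273091)
h = r sin θ − e = -24.273091 − 11 = -35.273091
x = r cos θ + √(L² − h²) = 9.317567 + √(77284.0 − 1244.1910) = 9.317567 + 275.753167 = 285.070734

285.0707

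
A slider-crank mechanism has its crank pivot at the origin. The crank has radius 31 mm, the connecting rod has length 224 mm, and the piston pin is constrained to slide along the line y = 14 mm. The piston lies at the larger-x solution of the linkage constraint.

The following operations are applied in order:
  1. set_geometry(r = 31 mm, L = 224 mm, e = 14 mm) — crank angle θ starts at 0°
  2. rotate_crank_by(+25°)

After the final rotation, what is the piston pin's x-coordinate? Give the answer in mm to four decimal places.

252.0937

set_geometry: r = 31 mm, L = 224 mm, e = 14 mm; θ ← 0°
rotate_crank_by(+25°): θ ← 0° +25° = 25°
crank pin P = (r cos θ, r sin θ) = (28.095541, 13.101166)
h = r sin θ − e = 13.101166 − 14 = -0.898834
x = r cos θ + √(L² − h²) = 28.095541 + √(50176.0 − 0.8079) = 28.095541 + 223.998197 = 252.093738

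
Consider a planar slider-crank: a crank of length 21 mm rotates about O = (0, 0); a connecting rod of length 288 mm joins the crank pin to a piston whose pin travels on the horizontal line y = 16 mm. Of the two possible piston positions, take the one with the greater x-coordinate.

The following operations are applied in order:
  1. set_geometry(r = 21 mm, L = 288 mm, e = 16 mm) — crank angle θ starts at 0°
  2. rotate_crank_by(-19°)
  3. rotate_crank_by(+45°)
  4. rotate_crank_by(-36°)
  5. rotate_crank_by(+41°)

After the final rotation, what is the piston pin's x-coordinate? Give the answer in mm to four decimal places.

set_geometry: r = 21 mm, L = 288 mm, e = 16 mm; θ ← 0°
rotate_crank_by(-19°): θ ← 0° -19° = -19°
rotate_crank_by(+45°): θ ← -19° +45° = 26°
rotate_crank_by(-36°): θ ← 26° -36° = -10°
rotate_crank_by(+41°): θ ← -10° +41° = 31°
crank pin P = (r cos θ, r sin θ) = (18.000513, 10.815800)
h = r sin θ − e = 10.815800 − 16 = -5.184200
x = r cos θ + √(L² − h²) = 18.000513 + √(82944.0 − 26.8759) = 18.000513 + 287.953337 = 305.953850

305.9538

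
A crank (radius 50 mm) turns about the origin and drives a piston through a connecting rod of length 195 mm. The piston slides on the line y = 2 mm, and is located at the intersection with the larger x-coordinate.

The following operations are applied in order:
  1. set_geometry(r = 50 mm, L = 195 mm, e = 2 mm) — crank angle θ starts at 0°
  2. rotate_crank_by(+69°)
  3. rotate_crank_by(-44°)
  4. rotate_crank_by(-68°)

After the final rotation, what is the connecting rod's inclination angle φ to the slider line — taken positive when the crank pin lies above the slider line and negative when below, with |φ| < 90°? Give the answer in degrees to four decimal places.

set_geometry: r = 50 mm, L = 195 mm, e = 2 mm; θ ← 0°
rotate_crank_by(+69°): θ ← 0° +69° = 69°
rotate_crank_by(-44°): θ ← 69° -44° = 25°
rotate_crank_by(-68°): θ ← 25° -68° = -43°
crank pin P = (r cos θ, r sin θ) = (36.567685, -34.099918)
h = r sin θ − e = -34.099918 − 2 = -36.099918
sin φ = h / L = -36.099918 / 195 = -0.18512778
φ = arcsin(-0.18512778) = -10.668583°

-10.6686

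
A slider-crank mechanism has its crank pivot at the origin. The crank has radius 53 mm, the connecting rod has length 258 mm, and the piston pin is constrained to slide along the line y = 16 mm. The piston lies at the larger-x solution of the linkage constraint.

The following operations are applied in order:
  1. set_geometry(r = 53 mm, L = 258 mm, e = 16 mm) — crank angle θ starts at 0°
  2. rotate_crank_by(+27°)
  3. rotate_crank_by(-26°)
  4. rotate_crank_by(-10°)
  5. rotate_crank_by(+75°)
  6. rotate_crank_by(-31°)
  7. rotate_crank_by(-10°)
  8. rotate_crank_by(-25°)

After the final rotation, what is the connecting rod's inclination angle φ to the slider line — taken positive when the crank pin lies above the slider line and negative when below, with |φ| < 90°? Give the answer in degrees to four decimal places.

-3.5555

set_geometry: r = 53 mm, L = 258 mm, e = 16 mm; θ ← 0°
rotate_crank_by(+27°): θ ← 0° +27° = 27°
rotate_crank_by(-26°): θ ← 27° -26° = 1°
rotate_crank_by(-10°): θ ← 1° -10° = -9°
rotate_crank_by(+75°): θ ← -9° +75° = 66°
rotate_crank_by(-31°): θ ← 66° -31° = 35°
rotate_crank_by(-10°): θ ← 35° -10° = 25°
rotate_crank_by(-25°): θ ← 25° -25° = 0°
crank pin P = (r cos θ, r sin θ) = (53.000000, 0.000000)
h = r sin θ − e = 0.000000 − 16 = -16.000000
sin φ = h / L = -16.000000 / 258 = -0.06201550
φ = arcsin(-0.06201550) = -3.555508°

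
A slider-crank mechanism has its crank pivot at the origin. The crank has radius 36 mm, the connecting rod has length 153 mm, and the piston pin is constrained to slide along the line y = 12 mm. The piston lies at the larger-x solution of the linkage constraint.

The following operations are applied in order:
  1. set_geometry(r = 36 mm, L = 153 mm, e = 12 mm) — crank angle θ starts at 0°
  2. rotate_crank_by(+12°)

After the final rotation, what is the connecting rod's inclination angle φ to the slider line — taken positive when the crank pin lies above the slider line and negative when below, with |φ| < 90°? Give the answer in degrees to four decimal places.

set_geometry: r = 36 mm, L = 153 mm, e = 12 mm; θ ← 0°
rotate_crank_by(+12°): θ ← 0° +12° = 12°
crank pin P = (r cos θ, r sin θ) = (35.213314, 7.484821)
h = r sin θ − e = 7.484821 − 12 = -4.515179
sin φ = h / L = -4.515179 / 153 = -0.02951097
φ = arcsin(-0.02951097) = -1.691100°

-1.6911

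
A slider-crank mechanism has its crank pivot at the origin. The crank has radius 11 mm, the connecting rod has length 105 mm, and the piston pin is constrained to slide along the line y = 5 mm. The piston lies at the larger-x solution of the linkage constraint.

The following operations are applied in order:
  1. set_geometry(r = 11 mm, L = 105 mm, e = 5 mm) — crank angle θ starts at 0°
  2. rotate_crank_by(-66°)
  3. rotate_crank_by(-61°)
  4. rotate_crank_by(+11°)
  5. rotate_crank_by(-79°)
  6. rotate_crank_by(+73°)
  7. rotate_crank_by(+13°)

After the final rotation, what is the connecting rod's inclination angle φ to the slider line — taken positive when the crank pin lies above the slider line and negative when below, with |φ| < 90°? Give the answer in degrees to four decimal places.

set_geometry: r = 11 mm, L = 105 mm, e = 5 mm; θ ← 0°
rotate_crank_by(-66°): θ ← 0° -66° = -66°
rotate_crank_by(-61°): θ ← -66° -61° = -127°
rotate_crank_by(+11°): θ ← -127° +11° = -116°
rotate_crank_by(-79°): θ ← -116° -79° = -195°
rotate_crank_by(+73°): θ ← -195° +73° = -122°
rotate_crank_by(+13°): θ ← -122° +13° = -109°
crank pin P = (r cos θ, r sin θ) = (-3.581250, -10.400704)
h = r sin θ − e = -10.400704 − 5 = -15.400704
sin φ = h / L = -15.400704 / 105 = -0.14667337
φ = arcsin(-0.14667337) = -8.434193°

-8.4342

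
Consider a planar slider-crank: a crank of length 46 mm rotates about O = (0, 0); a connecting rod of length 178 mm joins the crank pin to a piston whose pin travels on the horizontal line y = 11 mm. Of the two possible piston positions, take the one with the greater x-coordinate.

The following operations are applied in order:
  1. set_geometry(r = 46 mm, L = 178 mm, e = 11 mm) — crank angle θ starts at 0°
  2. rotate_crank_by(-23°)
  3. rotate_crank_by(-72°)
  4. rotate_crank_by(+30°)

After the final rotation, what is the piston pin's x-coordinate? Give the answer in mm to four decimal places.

set_geometry: r = 46 mm, L = 178 mm, e = 11 mm; θ ← 0°
rotate_crank_by(-23°): θ ← 0° -23° = -23°
rotate_crank_by(-72°): θ ← -23° -72° = -95°
rotate_crank_by(+30°): θ ← -95° +30° = -65°
crank pin P = (r cos θ, r sin θ) = (19.440440, -41.690158)
h = r sin θ − e = -41.690158 − 11 = -52.690158
x = r cos θ + √(L² − h²) = 19.440440 + √(31684.0 − 2776.2528) = 19.440440 + 170.022784 = 189.463224

189.4632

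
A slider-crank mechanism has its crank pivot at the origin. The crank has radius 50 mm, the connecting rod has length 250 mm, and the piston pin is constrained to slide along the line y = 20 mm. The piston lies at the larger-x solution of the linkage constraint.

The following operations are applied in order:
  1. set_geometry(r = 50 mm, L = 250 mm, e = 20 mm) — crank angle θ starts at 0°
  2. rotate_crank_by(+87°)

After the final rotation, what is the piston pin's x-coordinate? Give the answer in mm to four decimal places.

set_geometry: r = 50 mm, L = 250 mm, e = 20 mm; θ ← 0°
rotate_crank_by(+87°): θ ← 0° +87° = 87°
crank pin P = (r cos θ, r sin θ) = (2.616798, 49.931477)
h = r sin θ − e = 49.931477 − 20 = 29.931477
x = r cos θ + √(L² − h²) = 2.616798 + √(62500.0 − 895.8933) = 2.616798 + 248.201746 = 250.818544

250.8185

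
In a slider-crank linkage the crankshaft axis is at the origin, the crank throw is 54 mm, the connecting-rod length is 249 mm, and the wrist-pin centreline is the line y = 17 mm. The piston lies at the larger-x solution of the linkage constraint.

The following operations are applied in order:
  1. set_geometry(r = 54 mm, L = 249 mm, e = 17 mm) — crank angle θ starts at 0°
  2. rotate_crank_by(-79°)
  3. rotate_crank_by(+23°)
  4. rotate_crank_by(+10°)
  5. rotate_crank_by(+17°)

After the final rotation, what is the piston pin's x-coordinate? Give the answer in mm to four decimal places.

292.4569

set_geometry: r = 54 mm, L = 249 mm, e = 17 mm; θ ← 0°
rotate_crank_by(-79°): θ ← 0° -79° = -79°
rotate_crank_by(+23°): θ ← -79° +23° = -56°
rotate_crank_by(+10°): θ ← -56° +10° = -46°
rotate_crank_by(+17°): θ ← -46° +17° = -29°
crank pin P = (r cos θ, r sin θ) = (47.229464, -26.179719)
h = r sin θ − e = -26.179719 − 17 = -43.179719
x = r cos θ + √(L² − h²) = 47.229464 + √(62001.0 − 1864.4882) = 47.229464 + 245.227470 = 292.456934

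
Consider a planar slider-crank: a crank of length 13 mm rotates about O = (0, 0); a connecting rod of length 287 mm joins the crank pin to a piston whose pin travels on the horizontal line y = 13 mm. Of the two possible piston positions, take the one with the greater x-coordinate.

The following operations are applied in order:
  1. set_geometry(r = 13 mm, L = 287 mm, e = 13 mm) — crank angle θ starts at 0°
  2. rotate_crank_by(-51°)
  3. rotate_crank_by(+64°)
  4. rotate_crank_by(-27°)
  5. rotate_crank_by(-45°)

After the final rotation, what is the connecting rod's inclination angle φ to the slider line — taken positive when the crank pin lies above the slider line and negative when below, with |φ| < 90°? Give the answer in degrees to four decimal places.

set_geometry: r = 13 mm, L = 287 mm, e = 13 mm; θ ← 0°
rotate_crank_by(-51°): θ ← 0° -51° = -51°
rotate_crank_by(+64°): θ ← -51° +64° = 13°
rotate_crank_by(-27°): θ ← 13° -27° = -14°
rotate_crank_by(-45°): θ ← -14° -45° = -59°
crank pin P = (r cos θ, r sin θ) = (6.695495, -11.143175)
h = r sin θ − e = -11.143175 − 13 = -24.143175
sin φ = h / L = -24.143175 / 287 = -0.08412256
φ = arcsin(-0.08412256) = -4.825571°

-4.8256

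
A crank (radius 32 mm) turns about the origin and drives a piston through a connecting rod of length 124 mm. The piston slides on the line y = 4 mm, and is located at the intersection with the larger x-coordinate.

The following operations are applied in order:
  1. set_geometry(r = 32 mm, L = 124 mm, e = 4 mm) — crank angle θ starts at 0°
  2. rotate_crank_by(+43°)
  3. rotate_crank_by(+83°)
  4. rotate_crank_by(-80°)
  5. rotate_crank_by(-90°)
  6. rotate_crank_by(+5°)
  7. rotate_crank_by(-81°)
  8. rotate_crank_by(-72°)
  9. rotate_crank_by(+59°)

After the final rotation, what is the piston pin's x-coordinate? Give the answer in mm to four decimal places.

set_geometry: r = 32 mm, L = 124 mm, e = 4 mm; θ ← 0°
rotate_crank_by(+43°): θ ← 0° +43° = 43°
rotate_crank_by(+83°): θ ← 43° +83° = 126°
rotate_crank_by(-80°): θ ← 126° -80° = 46°
rotate_crank_by(-90°): θ ← 46° -90° = -44°
rotate_crank_by(+5°): θ ← -44° +5° = -39°
rotate_crank_by(-81°): θ ← -39° -81° = -120°
rotate_crank_by(-72°): θ ← -120° -72° = -192°
rotate_crank_by(+59°): θ ← -192° +59° = -133°
crank pin P = (r cos θ, r sin θ) = (-21.823948, -23.403318)
h = r sin θ − e = -23.403318 − 4 = -27.403318
x = r cos θ + √(L² − h²) = -21.823948 + √(15376.0 − 750.9419) = -21.823948 + 120.934107 = 99.110159

99.1102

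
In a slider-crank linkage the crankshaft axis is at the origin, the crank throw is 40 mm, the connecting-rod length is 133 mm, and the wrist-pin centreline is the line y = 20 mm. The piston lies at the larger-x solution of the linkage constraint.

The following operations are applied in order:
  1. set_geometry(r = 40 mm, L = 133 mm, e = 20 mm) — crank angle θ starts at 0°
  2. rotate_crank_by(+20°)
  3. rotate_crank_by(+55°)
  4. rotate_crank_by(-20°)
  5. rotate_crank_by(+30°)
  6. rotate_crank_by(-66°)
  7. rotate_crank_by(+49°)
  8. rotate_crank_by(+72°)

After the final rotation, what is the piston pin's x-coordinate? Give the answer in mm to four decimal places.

102.2355

set_geometry: r = 40 mm, L = 133 mm, e = 20 mm; θ ← 0°
rotate_crank_by(+20°): θ ← 0° +20° = 20°
rotate_crank_by(+55°): θ ← 20° +55° = 75°
rotate_crank_by(-20°): θ ← 75° -20° = 55°
rotate_crank_by(+30°): θ ← 55° +30° = 85°
rotate_crank_by(-66°): θ ← 85° -66° = 19°
rotate_crank_by(+49°): θ ← 19° +49° = 68°
rotate_crank_by(+72°): θ ← 68° +72° = 140°
crank pin P = (r cos θ, r sin θ) = (-30.641778, 25.711504)
h = r sin θ − e = 25.711504 − 20 = 5.711504
x = r cos θ + √(L² − h²) = -30.641778 + √(17689.0 − 32.6213) = -30.641778 + 132.877307 = 102.235529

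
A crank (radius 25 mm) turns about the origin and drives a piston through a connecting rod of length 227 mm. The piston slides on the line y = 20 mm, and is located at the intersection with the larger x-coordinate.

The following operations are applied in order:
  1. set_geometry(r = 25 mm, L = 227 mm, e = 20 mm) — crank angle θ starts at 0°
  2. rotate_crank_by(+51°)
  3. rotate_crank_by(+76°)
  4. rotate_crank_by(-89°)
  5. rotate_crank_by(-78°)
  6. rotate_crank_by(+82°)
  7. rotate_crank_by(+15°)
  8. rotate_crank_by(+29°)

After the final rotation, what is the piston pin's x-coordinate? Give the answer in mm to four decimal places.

set_geometry: r = 25 mm, L = 227 mm, e = 20 mm; θ ← 0°
rotate_crank_by(+51°): θ ← 0° +51° = 51°
rotate_crank_by(+76°): θ ← 51° +76° = 127°
rotate_crank_by(-89°): θ ← 127° -89° = 38°
rotate_crank_by(-78°): θ ← 38° -78° = -40°
rotate_crank_by(+82°): θ ← -40° +82° = 42°
rotate_crank_by(+15°): θ ← 42° +15° = 57°
rotate_crank_by(+29°): θ ← 57° +29° = 86°
crank pin P = (r cos θ, r sin θ) = (1.743912, 24.939101)
h = r sin θ − e = 24.939101 − 20 = 4.939101
x = r cos θ + √(L² − h²) = 1.743912 + √(51529.0 − 24.3947) = 1.743912 + 226.946261 = 228.690173

228.6902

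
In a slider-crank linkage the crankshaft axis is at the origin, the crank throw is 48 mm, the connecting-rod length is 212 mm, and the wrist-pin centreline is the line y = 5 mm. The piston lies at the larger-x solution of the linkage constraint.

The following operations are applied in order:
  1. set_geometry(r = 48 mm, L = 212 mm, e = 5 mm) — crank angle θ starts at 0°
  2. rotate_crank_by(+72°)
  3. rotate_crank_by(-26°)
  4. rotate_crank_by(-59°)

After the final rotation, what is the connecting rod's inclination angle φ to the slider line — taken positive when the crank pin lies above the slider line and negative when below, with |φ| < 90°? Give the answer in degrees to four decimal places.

-4.2735

set_geometry: r = 48 mm, L = 212 mm, e = 5 mm; θ ← 0°
rotate_crank_by(+72°): θ ← 0° +72° = 72°
rotate_crank_by(-26°): θ ← 72° -26° = 46°
rotate_crank_by(-59°): θ ← 46° -59° = -13°
crank pin P = (r cos θ, r sin θ) = (46.769763, -10.797651)
h = r sin θ − e = -10.797651 − 5 = -15.797651
sin φ = h / L = -15.797651 / 212 = -0.07451722
φ = arcsin(-0.07451722) = -4.273483°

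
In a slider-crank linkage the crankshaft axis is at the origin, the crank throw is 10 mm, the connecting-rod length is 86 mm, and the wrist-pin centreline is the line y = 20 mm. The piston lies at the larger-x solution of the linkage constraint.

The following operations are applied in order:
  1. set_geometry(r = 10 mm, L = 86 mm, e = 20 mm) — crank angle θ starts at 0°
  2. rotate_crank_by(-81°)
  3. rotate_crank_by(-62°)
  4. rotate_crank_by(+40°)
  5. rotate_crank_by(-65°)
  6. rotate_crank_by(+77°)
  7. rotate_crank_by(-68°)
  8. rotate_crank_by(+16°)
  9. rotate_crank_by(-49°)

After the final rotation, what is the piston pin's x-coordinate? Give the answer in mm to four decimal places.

74.3306

set_geometry: r = 10 mm, L = 86 mm, e = 20 mm; θ ← 0°
rotate_crank_by(-81°): θ ← 0° -81° = -81°
rotate_crank_by(-62°): θ ← -81° -62° = -143°
rotate_crank_by(+40°): θ ← -143° +40° = -103°
rotate_crank_by(-65°): θ ← -103° -65° = -168°
rotate_crank_by(+77°): θ ← -168° +77° = -91°
rotate_crank_by(-68°): θ ← -91° -68° = -159°
rotate_crank_by(+16°): θ ← -159° +16° = -143°
rotate_crank_by(-49°): θ ← -143° -49° = -192°
crank pin P = (r cos θ, r sin θ) = (-9.781476, 2.079117)
h = r sin θ − e = 2.079117 − 20 = -17.920883
x = r cos θ + √(L² − h²) = -9.781476 + √(7396.0 − 321.1581) = -9.781476 + 84.112080 = 74.330604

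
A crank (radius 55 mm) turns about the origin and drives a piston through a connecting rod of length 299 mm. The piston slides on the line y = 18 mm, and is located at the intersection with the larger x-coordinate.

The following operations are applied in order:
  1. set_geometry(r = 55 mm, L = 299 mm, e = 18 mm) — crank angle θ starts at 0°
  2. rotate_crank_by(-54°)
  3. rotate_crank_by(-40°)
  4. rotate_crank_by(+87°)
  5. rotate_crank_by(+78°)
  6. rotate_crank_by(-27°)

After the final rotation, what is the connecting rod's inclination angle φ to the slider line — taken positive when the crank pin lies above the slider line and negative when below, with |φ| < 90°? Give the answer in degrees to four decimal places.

3.8750

set_geometry: r = 55 mm, L = 299 mm, e = 18 mm; θ ← 0°
rotate_crank_by(-54°): θ ← 0° -54° = -54°
rotate_crank_by(-40°): θ ← -54° -40° = -94°
rotate_crank_by(+87°): θ ← -94° +87° = -7°
rotate_crank_by(+78°): θ ← -7° +78° = 71°
rotate_crank_by(-27°): θ ← 71° -27° = 44°
crank pin P = (r cos θ, r sin θ) = (39.563689, 38.206210)
h = r sin θ − e = 38.206210 − 18 = 20.206210
sin φ = h / L = 20.206210 / 299 = 0.06757930
φ = arcsin(0.06757930) = 3.874962°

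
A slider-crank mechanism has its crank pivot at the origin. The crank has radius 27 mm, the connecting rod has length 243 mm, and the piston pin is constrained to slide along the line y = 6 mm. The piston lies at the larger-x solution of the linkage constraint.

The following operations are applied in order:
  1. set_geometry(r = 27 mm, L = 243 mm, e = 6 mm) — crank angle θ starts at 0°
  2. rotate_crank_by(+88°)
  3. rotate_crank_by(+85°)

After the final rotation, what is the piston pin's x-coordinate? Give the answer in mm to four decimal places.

216.1861

set_geometry: r = 27 mm, L = 243 mm, e = 6 mm; θ ← 0°
rotate_crank_by(+88°): θ ← 0° +88° = 88°
rotate_crank_by(+85°): θ ← 88° +85° = 173°
crank pin P = (r cos θ, r sin θ) = (-26.798746, 3.290472)
h = r sin θ − e = 3.290472 − 6 = -2.709528
x = r cos θ + √(L² − h²) = -26.798746 + √(59049.0 − 7.3415) = -26.798746 + 242.984893 = 216.186147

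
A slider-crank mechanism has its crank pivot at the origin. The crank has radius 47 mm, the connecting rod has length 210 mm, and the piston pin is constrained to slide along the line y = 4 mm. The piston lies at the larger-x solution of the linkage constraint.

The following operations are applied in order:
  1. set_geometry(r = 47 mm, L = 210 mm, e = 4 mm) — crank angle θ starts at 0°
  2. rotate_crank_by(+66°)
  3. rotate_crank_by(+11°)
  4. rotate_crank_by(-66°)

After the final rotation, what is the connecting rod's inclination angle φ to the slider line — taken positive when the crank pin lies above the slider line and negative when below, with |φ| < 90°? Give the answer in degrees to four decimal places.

1.3556

set_geometry: r = 47 mm, L = 210 mm, e = 4 mm; θ ← 0°
rotate_crank_by(+66°): θ ← 0° +66° = 66°
rotate_crank_by(+11°): θ ← 66° +11° = 77°
rotate_crank_by(-66°): θ ← 77° -66° = 11°
crank pin P = (r cos θ, r sin θ) = (46.136478, 8.968023)
h = r sin θ − e = 8.968023 − 4 = 4.968023
sin φ = h / L = 4.968023 / 210 = 0.02365725
φ = arcsin(0.02365725) = 1.355587°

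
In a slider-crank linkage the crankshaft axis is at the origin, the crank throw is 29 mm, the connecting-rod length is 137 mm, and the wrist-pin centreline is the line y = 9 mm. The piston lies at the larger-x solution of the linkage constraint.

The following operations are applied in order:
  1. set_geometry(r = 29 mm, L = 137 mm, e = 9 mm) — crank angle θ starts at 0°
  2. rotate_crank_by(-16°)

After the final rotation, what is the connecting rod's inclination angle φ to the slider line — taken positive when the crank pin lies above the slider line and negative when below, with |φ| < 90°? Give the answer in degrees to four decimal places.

set_geometry: r = 29 mm, L = 137 mm, e = 9 mm; θ ← 0°
rotate_crank_by(-16°): θ ← 0° -16° = -16°
crank pin P = (r cos θ, r sin θ) = (27.876589, -7.993483)
h = r sin θ − e = -7.993483 − 9 = -16.993483
sin φ = h / L = -16.993483 / 137 = -0.12404002
φ = arcsin(-0.12404002) = -7.125322°

-7.1253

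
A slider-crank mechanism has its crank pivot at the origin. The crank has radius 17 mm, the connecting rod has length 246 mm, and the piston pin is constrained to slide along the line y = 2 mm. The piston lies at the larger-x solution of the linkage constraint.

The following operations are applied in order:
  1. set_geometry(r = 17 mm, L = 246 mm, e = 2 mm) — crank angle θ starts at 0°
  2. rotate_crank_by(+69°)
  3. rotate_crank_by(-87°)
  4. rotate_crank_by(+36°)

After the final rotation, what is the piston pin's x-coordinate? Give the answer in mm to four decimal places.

262.1464

set_geometry: r = 17 mm, L = 246 mm, e = 2 mm; θ ← 0°
rotate_crank_by(+69°): θ ← 0° +69° = 69°
rotate_crank_by(-87°): θ ← 69° -87° = -18°
rotate_crank_by(+36°): θ ← -18° +36° = 18°
crank pin P = (r cos θ, r sin θ) = (16.167961, 5.253289)
h = r sin θ − e = 5.253289 − 2 = 3.253289
x = r cos θ + √(L² − h²) = 16.167961 + √(60516.0 − 10.5839) = 16.167961 + 245.978487 = 262.146448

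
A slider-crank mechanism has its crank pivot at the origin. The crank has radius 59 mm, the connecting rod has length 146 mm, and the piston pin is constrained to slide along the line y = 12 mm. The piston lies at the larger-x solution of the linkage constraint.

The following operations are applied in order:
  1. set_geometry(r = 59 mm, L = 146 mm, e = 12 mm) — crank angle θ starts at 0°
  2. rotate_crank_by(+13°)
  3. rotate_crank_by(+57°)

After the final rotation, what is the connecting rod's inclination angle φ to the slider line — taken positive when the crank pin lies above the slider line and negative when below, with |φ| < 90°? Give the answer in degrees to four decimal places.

17.3103

set_geometry: r = 59 mm, L = 146 mm, e = 12 mm; θ ← 0°
rotate_crank_by(+13°): θ ← 0° +13° = 13°
rotate_crank_by(+57°): θ ← 13° +57° = 70°
crank pin P = (r cos θ, r sin θ) = (20.179188, 55.441865)
h = r sin θ − e = 55.441865 − 12 = 43.441865
sin φ = h / L = 43.441865 / 146 = 0.29754702
φ = arcsin(0.29754702) = 17.310331°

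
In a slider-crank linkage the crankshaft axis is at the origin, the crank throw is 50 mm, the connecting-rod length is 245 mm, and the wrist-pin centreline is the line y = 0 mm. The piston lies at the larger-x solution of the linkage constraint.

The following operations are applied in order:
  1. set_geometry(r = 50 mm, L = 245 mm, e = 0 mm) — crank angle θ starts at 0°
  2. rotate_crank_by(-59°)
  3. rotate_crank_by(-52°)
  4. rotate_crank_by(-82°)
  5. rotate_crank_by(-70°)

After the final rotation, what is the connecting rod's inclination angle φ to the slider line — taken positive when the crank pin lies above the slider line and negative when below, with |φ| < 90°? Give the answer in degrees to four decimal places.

set_geometry: r = 50 mm, L = 245 mm, e = 0 mm; θ ← 0°
rotate_crank_by(-59°): θ ← 0° -59° = -59°
rotate_crank_by(-52°): θ ← -59° -52° = -111°
rotate_crank_by(-82°): θ ← -111° -82° = -193°
rotate_crank_by(-70°): θ ← -193° -70° = -263°
crank pin P = (r cos θ, r sin θ) = (-6.093467, 49.627308)
h = r sin θ − e = 49.627308 − 0 = 49.627308
sin φ = h / L = 49.627308 / 245 = 0.20256044
φ = arcsin(0.20256044) = 11.686727°

11.6867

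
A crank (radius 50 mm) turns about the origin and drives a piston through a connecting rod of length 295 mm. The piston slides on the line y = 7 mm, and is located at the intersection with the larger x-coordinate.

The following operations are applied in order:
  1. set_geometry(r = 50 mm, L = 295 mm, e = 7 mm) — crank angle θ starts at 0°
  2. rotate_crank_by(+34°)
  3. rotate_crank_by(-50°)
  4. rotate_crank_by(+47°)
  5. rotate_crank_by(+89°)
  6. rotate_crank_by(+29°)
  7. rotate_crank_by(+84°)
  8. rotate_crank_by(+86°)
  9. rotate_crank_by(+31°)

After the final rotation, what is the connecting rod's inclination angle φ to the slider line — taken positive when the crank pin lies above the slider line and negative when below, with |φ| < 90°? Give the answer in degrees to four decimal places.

set_geometry: r = 50 mm, L = 295 mm, e = 7 mm; θ ← 0°
rotate_crank_by(+34°): θ ← 0° +34° = 34°
rotate_crank_by(-50°): θ ← 34° -50° = -16°
rotate_crank_by(+47°): θ ← -16° +47° = 31°
rotate_crank_by(+89°): θ ← 31° +89° = 120°
rotate_crank_by(+29°): θ ← 120° +29° = 149°
rotate_crank_by(+84°): θ ← 149° +84° = 233°
rotate_crank_by(+86°): θ ← 233° +86° = 319°
rotate_crank_by(+31°): θ ← 319° +31° = 350°
crank pin P = (r cos θ, r sin θ) = (49.240388, -8.682409)
h = r sin θ − e = -8.682409 − 7 = -15.682409
sin φ = h / L = -15.682409 / 295 = -0.05316071
φ = arcsin(-0.05316071) = -3.047321°

-3.0473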